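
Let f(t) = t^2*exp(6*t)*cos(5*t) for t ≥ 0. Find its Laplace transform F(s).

F(s) = 2*(s - 6)*(s^2 - 12*s - 39)/(s^2 - 12*s + 61)^3

L{cos(5t)} = s/(s^2 + 25).
Multiplying by e^(6t) shifts s → s - 6, so L{exp(6*t)*cos(5*t)} = (s - 6)/((s - 6)^2 + 25).
Then apply L{t^2·g(t)} = (-1)^2 d^2/ds^2[G(s)] with G(s) = (s - 6)/((s - 6)^2 + 25):
differentiating 2 times and applying the sign gives 2*(s - 6)*(s^2 - 12*s - 39)/(s^2 - 12*s + 61)^3.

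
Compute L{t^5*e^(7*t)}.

120/(s - 7)^6

L{t^5} = 5!/s^6 = 120/s^6.
By the first shifting theorem, multiplying by e^(7t) replaces s with s - 7.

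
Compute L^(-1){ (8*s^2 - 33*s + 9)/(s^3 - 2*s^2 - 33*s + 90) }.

2*exp(5*t) + exp(3*t) + 5*exp(-6*t)

Factor the denominator: s^3 - 2*s^2 - 33*s + 90 = (s - 5)*(s - 3)*(s + 6).
Partial fraction decomposition gives [1/(s - 3)] + [5/(s + 6)] + [2/(s - 5)].
Invert each term: 1/(s - 3) ↔ e^(3t); 5/(s + 6) ↔ 5e^(-6t); 2/(s - 5) ↔ 2e^(5t).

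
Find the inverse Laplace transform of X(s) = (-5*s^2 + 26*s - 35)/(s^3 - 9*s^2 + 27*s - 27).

-t^2*exp(3*t) - 4*t*exp(3*t) - 5*exp(3*t)

Factor the denominator: s^3 - 9*s^2 + 27*s - 27 = (s - 3)^3.
Partial fraction decomposition gives [-5/(s - 3)] + [-4/(s - 3)^2] + [-2/(s - 3)^3].
Invert each term: -5/(s - 3) ↔ -5e^(3t); -4/(s - 3)^2 ↔ -4t·e^(3t); -2/(s - 3)^3 ↔ (-1)t^2·e^(3t).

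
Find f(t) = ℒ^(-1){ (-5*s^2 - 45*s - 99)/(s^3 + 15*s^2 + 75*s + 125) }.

Factor the denominator: s^3 + 15*s^2 + 75*s + 125 = (s + 5)^3.
Partial fraction decomposition gives [-5/(s + 5)] + [5/(s + 5)^2] + [(s + 5)^(-3)].
Invert each term: -5/(s + 5) ↔ -5e^(-5t); 5/(s + 5)^2 ↔ 5t·e^(-5t); 1/(s + 5)^3 ↔ (1/2)t^2·e^(-5t).

f(t) = t^2*exp(-5*t)/2 + 5*t*exp(-5*t) - 5*exp(-5*t)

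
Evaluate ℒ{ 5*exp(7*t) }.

5/(s - 7)

L{5} = 5/s.
By the first shifting theorem, multiplying by e^(7t) replaces s with s - 7.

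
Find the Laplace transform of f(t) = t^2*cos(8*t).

2*s*(s^2 - 192)/(s^2 + 64)^3

L{cos(8t)} = s/(s^2 + 64).
Then apply L{t^2·g(t)} = (-1)^2 d^2/ds^2[H(s)] with H(s) = s/(s^2 + 64):
differentiating 2 times and applying the sign gives 2*s*(s^2 - 192)/(s^2 + 64)^3.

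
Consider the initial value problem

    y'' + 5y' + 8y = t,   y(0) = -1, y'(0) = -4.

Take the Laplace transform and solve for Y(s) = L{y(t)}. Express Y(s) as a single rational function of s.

Laplace-transform each side.
With L{y''} = s^2 Y - s·y(0) - y'(0) and L{y'} = sY - y(0), with y(0) = -1, y'(0) = -4: the LHS transforms to (s^2 + 5*s + 8)Y - (-s - 9).
The right side is L{t} = s^(-2).
So (s^2 + 5*s + 8)Y = s^(-2) + (-s - 9).
Divide through and combine into a single rational function.

Y(s) = (-s^3 - 9*s^2 + 1)/(s^4 + 5*s^3 + 8*s^2)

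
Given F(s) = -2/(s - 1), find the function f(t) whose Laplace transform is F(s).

f(t) = -2*exp(t)

Since L{e^(t)} = 1/(s - 1), the inverse is exp(t), scaled by -2.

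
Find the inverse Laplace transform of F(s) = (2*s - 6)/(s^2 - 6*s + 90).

Rewrite the denominator: s^2 - 6*s + 90 = (s - 3)^2 + 81.
The form in (s - 3) signals a first-shifting-theorem factor e^(3t).
Since L{cos(9t)} = s/(s^2 + 81), the inverse is e^(3*t)*cos(9*t), scaled by 2.

2*exp(3*t)*cos(9*t)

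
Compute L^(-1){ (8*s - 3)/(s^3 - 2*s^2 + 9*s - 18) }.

exp(2*t) + 2*sin(3*t) - cos(3*t)

Factor the denominator: s^3 - 2*s^2 + 9*s - 18 = (s - 2)*(s^2 + 9).
Partial fraction decomposition gives [1/(s - 2)] + [-s/(s^2 + 9)] + [6/(s^2 + 9)].
Invert each term: 1/(s - 2) ↔ e^(2t); -1·s/(s^2 + 9) ↔ -cos(3t); 2·3/(s^2 + 9) ↔ 2sin(3t).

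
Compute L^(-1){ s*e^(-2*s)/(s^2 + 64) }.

Heaviside(t - 2)*(cos(8*t - 16))

The factor e^(-2s) signals a time shift by c = 2 (second shifting theorem).
L{cos(8t)} = s/(s^2 + 64), so L^-1{s/(s^2 + 64)} = cos(8*t).
Hence the inverse is u(t - 2) times that function evaluated at t - 2.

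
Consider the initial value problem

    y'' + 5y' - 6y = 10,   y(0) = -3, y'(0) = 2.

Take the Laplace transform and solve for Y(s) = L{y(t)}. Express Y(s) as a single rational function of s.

Y(s) = (-3*s^2 - 13*s + 10)/(s^3 + 5*s^2 - 6*s)

Take the Laplace transform of both sides.
Using L{y''} = s^2 Y - s·y(0) - y'(0) and L{y'} = sY - y(0), with y(0) = -3, y'(0) = 2, the left side becomes (s^2 + 5*s - 6)Y - (-3*s - 13).
The right side is L{10} = 10/s.
So (s^2 + 5*s - 6)Y = 10/s + (-3*s - 13).
Isolate Y and clear denominators.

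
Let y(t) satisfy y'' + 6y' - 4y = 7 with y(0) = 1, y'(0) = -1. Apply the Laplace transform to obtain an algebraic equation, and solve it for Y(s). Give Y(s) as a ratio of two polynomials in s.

Laplace-transform each side.
Using L{y''} = s^2 Y - s·y(0) - y'(0) and L{y'} = sY - y(0), with y(0) = 1, y'(0) = -1, the left side becomes (s^2 + 6*s - 4)Y - (s + 5).
The right side is L{7} = 7/s.
So (s^2 + 6*s - 4)Y = 7/s + (s + 5).
Solve for Y(s) and write it as one ratio of polynomials.

Y(s) = (s^2 + 5*s + 7)/(s^3 + 6*s^2 - 4*s)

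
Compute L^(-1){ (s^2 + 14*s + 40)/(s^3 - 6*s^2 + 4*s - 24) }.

4*exp(6*t) - 2*sin(2*t) - 3*cos(2*t)

Factor the denominator: s^3 - 6*s^2 + 4*s - 24 = (s - 6)*(s^2 + 4).
Partial fraction decomposition gives [4/(s - 6)] + [-3*s/(s^2 + 4)] + [-4/(s^2 + 4)].
Invert each term: 4/(s - 6) ↔ 4e^(6t); -3·s/(s^2 + 4) ↔ -3cos(2t); -2·2/(s^2 + 4) ↔ -2sin(2t).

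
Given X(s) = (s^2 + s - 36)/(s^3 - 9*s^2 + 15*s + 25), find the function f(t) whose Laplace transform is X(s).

f(t) = -t*exp(5*t) + 2*exp(5*t) - exp(-t)

Factor the denominator: s^3 - 9*s^2 + 15*s + 25 = (s - 5)^2*(s + 1).
Partial fraction decomposition gives [2/(s - 5)] + [-1/(s - 5)^2] + [-1/(s + 1)].
Invert each term: 2/(s - 5) ↔ 2e^(5t); -1/(s - 5)^2 ↔ -t·e^(5t); -1/(s + 1) ↔ -e^(-t).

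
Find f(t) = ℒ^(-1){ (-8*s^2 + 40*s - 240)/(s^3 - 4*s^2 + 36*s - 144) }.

Factor the denominator: s^3 - 4*s^2 + 36*s - 144 = (s - 4)*(s^2 + 36).
Partial fraction decomposition gives [-4/(s - 4)] + [-4*s/(s^2 + 36)] + [24/(s^2 + 36)].
Invert each term: -4/(s - 4) ↔ -4e^(4t); -4·s/(s^2 + 36) ↔ -4cos(6t); 4·6/(s^2 + 36) ↔ 4sin(6t).

f(t) = -4*exp(4*t) + 4*sin(6*t) - 4*cos(6*t)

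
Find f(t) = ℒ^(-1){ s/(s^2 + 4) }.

Since L{cos(2t)} = s/(s^2 + 4), the inverse is cos(2*t).

f(t) = cos(2*t)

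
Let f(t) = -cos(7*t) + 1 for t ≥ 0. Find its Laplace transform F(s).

The transform is linear, so treat each term independently.
L{1} = 1/s; (-1)·[L{cos(7t)} = s/(s^2 + 49)].

F(s) = -s/(s^2 + 49) + 1/s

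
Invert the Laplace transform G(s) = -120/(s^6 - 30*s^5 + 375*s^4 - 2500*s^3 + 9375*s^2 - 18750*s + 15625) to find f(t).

f(t) = -t^5*exp(5*t)

Rewrite the denominator: s^6 - 30*s^5 + 375*s^4 - 2500*s^3 + 9375*s^2 - 18750*s + 15625 = (s - 5)^6.
The form in (s - 5) signals a first-shifting-theorem factor e^(5t).
Since L{t^5} = 5!/s^6 = 120/s^6, the inverse is t^5*e^(5*t), scaled by -1.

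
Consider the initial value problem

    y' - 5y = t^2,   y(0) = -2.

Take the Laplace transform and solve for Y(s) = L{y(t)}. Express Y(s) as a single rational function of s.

Transform both sides with L{·}.
The derivative rules (L{y'} = sY - y(0) = sY - (-2)) turn the left side into (s - 5)Y - (-2).
The right side is L{t^2} = 2/s^3.
So (s - 5)Y = 2/s^3 + (-2).
Isolate Y and clear denominators.

Y(s) = (-2*s^3 + 2)/(s^4 - 5*s^3)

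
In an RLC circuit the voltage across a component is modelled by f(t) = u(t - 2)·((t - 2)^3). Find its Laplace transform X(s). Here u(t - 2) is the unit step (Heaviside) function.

X(s) = 6*exp(-2*s)/s^4

By the second shifting theorem, L{u(t - c)·g(t - c)} = e^(-cs)·G(s) with c = 2 and G(s) = L{g(t)}.
L{t^3} = 3!/s^4 = 6/s^4.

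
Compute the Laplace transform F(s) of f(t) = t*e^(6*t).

F(s) = (s - 6)^(-2)

L{e^(6t)} = 1/(s - 6).
Then apply L{t·g(t)} = -d/ds[G(s)] with G(s) = 1/(s - 6):
differentiating 1 time and applying the sign gives (s - 6)^(-2).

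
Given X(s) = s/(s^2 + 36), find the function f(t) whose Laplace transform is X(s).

f(t) = cos(6*t)

Since L{cos(6t)} = s/(s^2 + 36), the inverse is cos(6*t).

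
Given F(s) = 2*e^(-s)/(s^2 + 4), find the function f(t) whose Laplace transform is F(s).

The factor e^(-s) signals a time shift by c = 1 (second shifting theorem).
L{sin(2t)} = 2/(s^2 + 4), so L^-1{2/(s^2 + 4)} = sin(2*t).
Hence the inverse is u(t - 1) times that function evaluated at t - 1.

f(t) = Heaviside(t - 1)*(sin(2*t - 2))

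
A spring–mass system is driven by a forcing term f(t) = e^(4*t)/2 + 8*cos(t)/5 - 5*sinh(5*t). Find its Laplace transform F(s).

Apply the Laplace transform termwise.
(8/5)·[L{cos(t)} = s/(s^2 + 1)]; (1/2)·[L{e^(4t)} = 1/(s - 4)]; (-5)·[L{sinh(5t)} = 5/(s^2 - 25)].

F(s) = 8*s/(5*(s^2 + 1)) - 25/(s^2 - 25) + 1/(2*(s - 4))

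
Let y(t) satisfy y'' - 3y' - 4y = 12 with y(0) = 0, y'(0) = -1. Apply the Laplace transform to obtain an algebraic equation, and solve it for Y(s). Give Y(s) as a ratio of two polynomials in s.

Y(s) = (-s + 12)/(s^3 - 3*s^2 - 4*s)

Apply the Laplace transform to the equation.
The derivative rules (L{y''} = s^2 Y - s·y(0) - y'(0) and L{y'} = sY - y(0), with y(0) = 0, y'(0) = -1) turn the left side into (s^2 - 3*s - 4)Y - (-1).
The right side is L{12} = 12/s.
So (s^2 - 3*s - 4)Y = 12/s + (-1).
Divide through and combine into a single rational function.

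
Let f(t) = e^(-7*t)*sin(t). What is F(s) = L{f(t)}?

F(s) = 1/((s + 7)^2 + 1)

L{sin(t)} = 1/(s^2 + 1).
By the first shifting theorem, multiplying by e^(-7t) replaces s with s + 7.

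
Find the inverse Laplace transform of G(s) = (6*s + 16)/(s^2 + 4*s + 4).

Factor the denominator: s^2 + 4*s + 4 = (s + 2)^2.
Partial fraction decomposition gives [6/(s + 2)] + [4/(s + 2)^2].
Invert each term: 6/(s + 2) ↔ 6e^(-2t); 4/(s + 2)^2 ↔ 4t·e^(-2t).

4*t*exp(-2*t) + 6*exp(-2*t)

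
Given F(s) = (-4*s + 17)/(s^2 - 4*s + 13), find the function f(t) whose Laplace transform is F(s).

f(t) = 3*exp(2*t)*sin(3*t) - 4*exp(2*t)*cos(3*t)

Complete the square in the denominator: s^2 - 4*s + 13 = (s - 2)^2 + 3^2.
Split the numerator to match: -4*s + 17 = -4·(s - 2) + 3·3.
Invert each term: -4·(s - 2)/((s - 2)^2 + 9) ↔ -4e^(2t)cos(3t); 3·3/((s - 2)^2 + 9) ↔ 3e^(2t)sin(3t).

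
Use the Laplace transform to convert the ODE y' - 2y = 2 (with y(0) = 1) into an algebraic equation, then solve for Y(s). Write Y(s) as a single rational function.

Y(s) = (s + 2)/(s^2 - 2*s)

Laplace-transform each side.
Using L{y'} = sY - y(0) = sY - 1, the left side becomes (s - 2)Y - (1).
The right side is L{2} = 2/s.
So (s - 2)Y = 2/s + (1).
Divide through and combine into a single rational function.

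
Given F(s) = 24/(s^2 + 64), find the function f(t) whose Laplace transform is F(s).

f(t) = 3*sin(8*t)

Since L{sin(8t)} = 8/(s^2 + 64), the inverse is sin(8*t), scaled by 3.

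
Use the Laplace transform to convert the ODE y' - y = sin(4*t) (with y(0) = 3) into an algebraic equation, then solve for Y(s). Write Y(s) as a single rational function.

Take the Laplace transform of both sides.
Using L{y'} = sY - y(0) = sY - 3, the left side becomes (s - 1)Y - (3).
The right side is L{sin(4*t)} = 4/(s^2 + 16).
So (s - 1)Y = 4/(s^2 + 16) + (3).
Solve for Y(s) and write it as one ratio of polynomials.

Y(s) = (3*s^2 + 52)/(s^3 - s^2 + 16*s - 16)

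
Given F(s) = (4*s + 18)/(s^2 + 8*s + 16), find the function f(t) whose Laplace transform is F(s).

Factor the denominator: s^2 + 8*s + 16 = (s + 4)^2.
Partial fraction decomposition gives [4/(s + 4)] + [2/(s + 4)^2].
Invert each term: 4/(s + 4) ↔ 4e^(-4t); 2/(s + 4)^2 ↔ 2t·e^(-4t).

f(t) = 2*t*exp(-4*t) + 4*exp(-4*t)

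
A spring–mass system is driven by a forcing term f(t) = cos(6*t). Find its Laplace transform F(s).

F(s) = s/(s^2 + 36)

L{cos(6t)} = s/(s^2 + 36).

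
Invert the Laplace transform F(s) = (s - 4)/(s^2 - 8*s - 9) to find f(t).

Rewrite the denominator: s^2 - 8*s - 9 = (s - 4)^2 - 25.
The form in (s - 4) signals a first-shifting-theorem factor e^(4t).
Since L{cosh(5t)} = s/(s^2 - 25), the inverse is exp(4*t)*cosh(5*t).

f(t) = exp(4*t)*cosh(5*t)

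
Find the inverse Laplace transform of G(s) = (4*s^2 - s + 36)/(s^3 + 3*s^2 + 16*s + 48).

-sin(4*t) + cos(4*t) + 3*exp(-3*t)

Factor the denominator: s^3 + 3*s^2 + 16*s + 48 = (s + 3)*(s^2 + 16).
Partial fraction decomposition gives [3/(s + 3)] + [s/(s^2 + 16)] + [-4/(s^2 + 16)].
Invert each term: 3/(s + 3) ↔ 3e^(-3t); 1·s/(s^2 + 16) ↔ cos(4t); -1·4/(s^2 + 16) ↔ -sin(4t).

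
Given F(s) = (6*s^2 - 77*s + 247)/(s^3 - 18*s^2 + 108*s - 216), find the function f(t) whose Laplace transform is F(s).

Factor the denominator: s^3 - 18*s^2 + 108*s - 216 = (s - 6)^3.
Partial fraction decomposition gives [6/(s - 6)] + [-5/(s - 6)^2] + [(s - 6)^(-3)].
Invert each term: 6/(s - 6) ↔ 6e^(6t); -5/(s - 6)^2 ↔ -5t·e^(6t); 1/(s - 6)^3 ↔ (1/2)t^2·e^(6t).

f(t) = t^2*exp(6*t)/2 - 5*t*exp(6*t) + 6*exp(6*t)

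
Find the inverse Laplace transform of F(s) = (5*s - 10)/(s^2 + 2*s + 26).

Complete the square in the denominator: s^2 + 2*s + 26 = (s + 1)^2 + 5^2.
Split the numerator to match: 5*s - 10 = 5·(s + 1) - 3·5.
Invert each term: 5·(s + 1)/((s + 1)^2 + 25) ↔ 5e^(-t)cos(5t); -3·5/((s + 1)^2 + 25) ↔ -3e^(-t)sin(5t).

-3*exp(-t)*sin(5*t) + 5*exp(-t)*cos(5*t)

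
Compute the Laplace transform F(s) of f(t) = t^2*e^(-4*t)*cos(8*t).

F(s) = 2*(s + 4)*(s^2 + 8*s - 176)/(s^2 + 8*s + 80)^3

L{cos(8t)} = s/(s^2 + 64).
Multiplying by e^(-4t) shifts s → s + 4, so L{e^(-4*t)*cos(8*t)} = (s + 4)/((s + 4)^2 + 64).
Then apply L{t^2·g(t)} = (-1)^2 d^2/ds^2[G(s)] with G(s) = (s + 4)/((s + 4)^2 + 64):
differentiating 2 times and applying the sign gives 2*(s + 4)*(s^2 + 8*s - 176)/(s^2 + 8*s + 80)^3.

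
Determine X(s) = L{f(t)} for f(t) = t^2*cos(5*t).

L{cos(5t)} = s/(s^2 + 25).
Then apply L{t^2·g(t)} = (-1)^2 d^2/ds^2[G(s)] with G(s) = s/(s^2 + 25):
differentiating 2 times and applying the sign gives 2*s*(s^2 - 75)/(s^2 + 25)^3.

X(s) = 2*s*(s^2 - 75)/(s^2 + 25)^3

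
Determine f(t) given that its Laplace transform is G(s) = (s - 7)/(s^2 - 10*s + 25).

Factor the denominator: s^2 - 10*s + 25 = (s - 5)^2.
Partial fraction decomposition gives [1/(s - 5)] + [-2/(s - 5)^2].
Invert each term: 1/(s - 5) ↔ e^(5t); -2/(s - 5)^2 ↔ -2t·e^(5t).

f(t) = -2*t*exp(5*t) + exp(5*t)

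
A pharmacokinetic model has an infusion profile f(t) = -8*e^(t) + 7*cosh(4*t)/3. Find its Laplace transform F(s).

By linearity of the Laplace transform, transform each term separately.
(-8)·[L{e^(t)} = 1/(s - 1)]; (7/3)·[L{cosh(4t)} = s/(s^2 - 16)].

F(s) = 7*s/(3*(s^2 - 16)) - 8/(s - 1)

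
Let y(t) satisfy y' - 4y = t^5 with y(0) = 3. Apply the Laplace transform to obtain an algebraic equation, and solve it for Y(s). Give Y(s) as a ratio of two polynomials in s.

Take the Laplace transform of both sides.
The derivative rules (L{y'} = sY - y(0) = sY - 3) turn the left side into (s - 4)Y - (3).
The right side is L{t^5} = 120/s^6.
So (s - 4)Y = 120/s^6 + (3).
Divide through and combine into a single rational function.

Y(s) = (3*s^6 + 120)/(s^7 - 4*s^6)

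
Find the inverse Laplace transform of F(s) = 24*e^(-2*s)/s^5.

The factor e^(-2s) signals a time shift by c = 2 (second shifting theorem).
L{t^4} = 4!/s^5 = 24/s^5, so L^-1{24/s^5} = t^4.
Hence the inverse is u(t - 2) times that function evaluated at t - 2.

Heaviside(t - 2)*((t - 2)^4)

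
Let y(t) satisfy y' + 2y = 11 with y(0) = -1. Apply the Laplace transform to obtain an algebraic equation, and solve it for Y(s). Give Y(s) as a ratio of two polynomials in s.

Transform both sides with L{·}.
The derivative rules (L{y'} = sY - y(0) = sY - (-1)) turn the left side into (s + 2)Y - (-1).
The right side is L{11} = 11/s.
So (s + 2)Y = 11/s + (-1).
Solve for Y(s) and write it as one ratio of polynomials.

Y(s) = (-s + 11)/(s^2 + 2*s)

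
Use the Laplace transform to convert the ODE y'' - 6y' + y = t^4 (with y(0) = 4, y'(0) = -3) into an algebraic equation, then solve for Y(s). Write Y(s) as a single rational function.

Y(s) = (4*s^6 - 27*s^5 + 24)/(s^7 - 6*s^6 + s^5)

Transform both sides with L{·}.
With L{y''} = s^2 Y - s·y(0) - y'(0) and L{y'} = sY - y(0), with y(0) = 4, y'(0) = -3: the LHS transforms to (s^2 - 6*s + 1)Y - (4*s - 27).
The right side is L{t^4} = 24/s^5.
So (s^2 - 6*s + 1)Y = 24/s^5 + (4*s - 27).
Isolate Y and clear denominators.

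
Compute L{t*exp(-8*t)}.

(s + 8)^(-2)

L{e^(-8t)} = 1/(s + 8).
Then apply L{t·g(t)} = -d/ds[G(s)] with G(s) = 1/(s + 8):
differentiating 1 time and applying the sign gives (s + 8)^(-2).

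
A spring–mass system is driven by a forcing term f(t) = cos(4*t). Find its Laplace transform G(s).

G(s) = s/(s^2 + 16)

L{cos(4t)} = s/(s^2 + 16).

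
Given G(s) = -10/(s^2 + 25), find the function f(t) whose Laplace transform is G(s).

Since L{sin(5t)} = 5/(s^2 + 25), the inverse is sin(5*t), scaled by -2.

f(t) = -2*sin(5*t)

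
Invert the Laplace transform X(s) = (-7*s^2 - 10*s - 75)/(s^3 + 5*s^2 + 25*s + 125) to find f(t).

f(t) = sin(5*t) - 3*cos(5*t) - 4*exp(-5*t)

Factor the denominator: s^3 + 5*s^2 + 25*s + 125 = (s + 5)*(s^2 + 25).
Partial fraction decomposition gives [-4/(s + 5)] + [-3*s/(s^2 + 25)] + [5/(s^2 + 25)].
Invert each term: -4/(s + 5) ↔ -4e^(-5t); -3·s/(s^2 + 25) ↔ -3cos(5t); 1·5/(s^2 + 25) ↔ sin(5t).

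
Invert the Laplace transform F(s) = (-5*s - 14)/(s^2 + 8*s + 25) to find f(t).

f(t) = 2*exp(-4*t)*sin(3*t) - 5*exp(-4*t)*cos(3*t)

Complete the square in the denominator: s^2 + 8*s + 25 = (s + 4)^2 + 3^2.
Split the numerator to match: -5*s - 14 = -5·(s + 4) + 2·3.
Invert each term: -5·(s + 4)/((s + 4)^2 + 9) ↔ -5e^(-4t)cos(3t); 2·3/((s + 4)^2 + 9) ↔ 2e^(-4t)sin(3t).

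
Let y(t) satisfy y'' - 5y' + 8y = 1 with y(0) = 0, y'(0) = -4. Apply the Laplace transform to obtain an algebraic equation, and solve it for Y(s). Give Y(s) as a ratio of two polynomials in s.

Y(s) = (-4*s + 1)/(s^3 - 5*s^2 + 8*s)

Laplace-transform each side.
The derivative rules (L{y''} = s^2 Y - s·y(0) - y'(0) and L{y'} = sY - y(0), with y(0) = 0, y'(0) = -4) turn the left side into (s^2 - 5*s + 8)Y - (-4).
The right side is L{1} = 1/s.
So (s^2 - 5*s + 8)Y = 1/s + (-4).
Divide through and combine into a single rational function.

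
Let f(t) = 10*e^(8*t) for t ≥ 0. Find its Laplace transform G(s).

G(s) = 10/(s - 8)

L{10} = 10/s.
By the first shifting theorem, multiplying by e^(8t) replaces s with s - 8.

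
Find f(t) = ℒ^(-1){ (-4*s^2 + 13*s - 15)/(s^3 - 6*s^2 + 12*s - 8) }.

f(t) = -5*t^2*exp(2*t)/2 - 3*t*exp(2*t) - 4*exp(2*t)

Factor the denominator: s^3 - 6*s^2 + 12*s - 8 = (s - 2)^3.
Partial fraction decomposition gives [-4/(s - 2)] + [-3/(s - 2)^2] + [-5/(s - 2)^3].
Invert each term: -4/(s - 2) ↔ -4e^(2t); -3/(s - 2)^2 ↔ -3t·e^(2t); -5/(s - 2)^3 ↔ (-5/2)t^2·e^(2t).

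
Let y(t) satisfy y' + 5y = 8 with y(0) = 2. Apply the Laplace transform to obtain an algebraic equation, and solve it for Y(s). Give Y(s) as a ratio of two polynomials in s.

Y(s) = (2*s + 8)/(s^2 + 5*s)

Take the Laplace transform of both sides.
Using L{y'} = sY - y(0) = sY - 2, the left side becomes (s + 5)Y - (2).
The right side is L{8} = 8/s.
So (s + 5)Y = 8/s + (2).
Solve for Y(s) and write it as one ratio of polynomials.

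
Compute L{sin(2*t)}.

L{sin(2t)} = 2/(s^2 + 4).

2/(s^2 + 4)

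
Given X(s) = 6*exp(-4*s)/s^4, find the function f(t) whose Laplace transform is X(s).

The factor e^(-4s) signals a time shift by c = 4 (second shifting theorem).
L{t^3} = 3!/s^4 = 6/s^4, so L^-1{6/s^4} = t^3.
Hence the inverse is u(t - 4) times that function evaluated at t - 4.

f(t) = Heaviside(t - 4)*((t - 4)^3)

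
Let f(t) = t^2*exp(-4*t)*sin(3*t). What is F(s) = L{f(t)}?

F(s) = 18*(s^2 + 8*s + 13)/(s^2 + 8*s + 25)^3

L{sin(3t)} = 3/(s^2 + 9).
Multiplying by e^(-4t) shifts s → s + 4, so L{exp(-4*t)*sin(3*t)} = 3/((s + 4)^2 + 9).
Then apply L{t^2·g(t)} = (-1)^2 d^2/ds^2[G(s)] with G(s) = 3/((s + 4)^2 + 9):
differentiating 2 times and applying the sign gives 18*(s^2 + 8*s + 13)/(s^2 + 8*s + 25)^3.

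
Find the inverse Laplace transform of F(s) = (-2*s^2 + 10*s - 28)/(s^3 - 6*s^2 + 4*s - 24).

Factor the denominator: s^3 - 6*s^2 + 4*s - 24 = (s - 6)*(s^2 + 4).
Partial fraction decomposition gives [-1/(s - 6)] + [-s/(s^2 + 4)] + [4/(s^2 + 4)].
Invert each term: -1/(s - 6) ↔ -e^(6t); -1·s/(s^2 + 4) ↔ -cos(2t); 2·2/(s^2 + 4) ↔ 2sin(2t).

-exp(6*t) + 2*sin(2*t) - cos(2*t)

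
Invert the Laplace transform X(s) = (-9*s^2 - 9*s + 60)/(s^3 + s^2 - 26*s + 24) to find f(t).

Factor the denominator: s^3 + s^2 - 26*s + 24 = (s - 4)*(s - 1)*(s + 6).
Partial fraction decomposition gives [-2/(s - 1)] + [-3/(s + 6)] + [-4/(s - 4)].
Invert each term: -2/(s - 1) ↔ -2e^(t); -3/(s + 6) ↔ -3e^(-6t); -4/(s - 4) ↔ -4e^(4t).

f(t) = -4*exp(4*t) - 2*exp(t) - 3*exp(-6*t)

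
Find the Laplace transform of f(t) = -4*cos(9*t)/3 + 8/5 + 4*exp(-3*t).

-4*s/(3*(s^2 + 81)) + 4/(s + 3) + 8/(5*s)

By linearity of the Laplace transform, transform each term separately.
L{8/5} = (8/5)/s; (4)·[L{e^(-3t)} = 1/(s + 3)]; (-4/3)·[L{cos(9t)} = s/(s^2 + 81)].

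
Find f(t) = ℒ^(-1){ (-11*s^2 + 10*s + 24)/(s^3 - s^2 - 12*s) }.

Factor the denominator: s^3 - s^2 - 12*s = s*(s - 4)*(s + 3).
Partial fraction decomposition gives [-4/(s - 4)] + [-5/(s + 3)] + [-2/s].
Invert each term: -4/(s - 4) ↔ -4e^(4t); -5/(s + 3) ↔ -5e^(-3t); -2/(s - 0) ↔ -2e^(0t).

f(t) = -4*exp(4*t) - 2 - 5*exp(-3*t)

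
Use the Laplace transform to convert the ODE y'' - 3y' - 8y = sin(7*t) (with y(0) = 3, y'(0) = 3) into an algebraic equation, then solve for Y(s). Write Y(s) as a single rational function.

Laplace-transform each side.
With L{y''} = s^2 Y - s·y(0) - y'(0) and L{y'} = sY - y(0), with y(0) = 3, y'(0) = 3: the LHS transforms to (s^2 - 3*s - 8)Y - (3*s - 6).
The right side is L{sin(7*t)} = 7/(s^2 + 49).
So (s^2 - 3*s - 8)Y = 7/(s^2 + 49) + (3*s - 6).
Divide through and combine into a single rational function.

Y(s) = (3*s^3 - 6*s^2 + 147*s - 287)/(s^4 - 3*s^3 + 41*s^2 - 147*s - 392)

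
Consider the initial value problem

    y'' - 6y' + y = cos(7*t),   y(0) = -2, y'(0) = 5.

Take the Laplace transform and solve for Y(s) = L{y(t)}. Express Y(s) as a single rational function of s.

Y(s) = (-2*s^3 + 17*s^2 - 97*s + 833)/(s^4 - 6*s^3 + 50*s^2 - 294*s + 49)

Apply the Laplace transform to the equation.
Using L{y''} = s^2 Y - s·y(0) - y'(0) and L{y'} = sY - y(0), with y(0) = -2, y'(0) = 5, the left side becomes (s^2 - 6*s + 1)Y - (-2*s + 17).
The right side is L{cos(7*t)} = s/(s^2 + 49).
So (s^2 - 6*s + 1)Y = s/(s^2 + 49) + (-2*s + 17).
Isolate Y and clear denominators.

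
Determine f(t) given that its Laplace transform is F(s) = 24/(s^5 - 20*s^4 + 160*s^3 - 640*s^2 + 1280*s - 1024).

f(t) = t^4*exp(4*t)

Rewrite the denominator: s^5 - 20*s^4 + 160*s^3 - 640*s^2 + 1280*s - 1024 = (s - 4)^5.
The form in (s - 4) signals a first-shifting-theorem factor e^(4t).
Since L{t^4} = 4!/s^5 = 24/s^5, the inverse is t^4*exp(4*t).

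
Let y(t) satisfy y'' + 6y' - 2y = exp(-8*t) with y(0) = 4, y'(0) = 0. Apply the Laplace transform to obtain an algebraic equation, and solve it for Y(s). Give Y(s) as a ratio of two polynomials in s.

Y(s) = (4*s^2 + 56*s + 193)/(s^3 + 14*s^2 + 46*s - 16)

Apply the Laplace transform to the equation.
Using L{y''} = s^2 Y - s·y(0) - y'(0) and L{y'} = sY - y(0), with y(0) = 4, y'(0) = 0, the left side becomes (s^2 + 6*s - 2)Y - (4*s + 24).
The right side is L{exp(-8*t)} = 1/(s + 8).
So (s^2 + 6*s - 2)Y = 1/(s + 8) + (4*s + 24).
Isolate Y and clear denominators.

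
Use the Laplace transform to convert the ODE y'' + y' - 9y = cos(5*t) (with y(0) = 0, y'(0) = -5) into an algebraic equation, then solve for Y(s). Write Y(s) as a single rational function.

Y(s) = (-5*s^2 + s - 125)/(s^4 + s^3 + 16*s^2 + 25*s - 225)

Take the Laplace transform of both sides.
Using L{y''} = s^2 Y - s·y(0) - y'(0) and L{y'} = sY - y(0), with y(0) = 0, y'(0) = -5, the left side becomes (s^2 + s - 9)Y - (-5).
The right side is L{cos(5*t)} = s/(s^2 + 25).
So (s^2 + s - 9)Y = s/(s^2 + 25) + (-5).
Divide through and combine into a single rational function.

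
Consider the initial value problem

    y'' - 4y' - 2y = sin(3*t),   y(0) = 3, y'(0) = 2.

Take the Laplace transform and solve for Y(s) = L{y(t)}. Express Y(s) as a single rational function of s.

Laplace-transform each side.
The derivative rules (L{y''} = s^2 Y - s·y(0) - y'(0) and L{y'} = sY - y(0), with y(0) = 3, y'(0) = 2) turn the left side into (s^2 - 4*s - 2)Y - (3*s - 10).
The right side is L{sin(3*t)} = 3/(s^2 + 9).
So (s^2 - 4*s - 2)Y = 3/(s^2 + 9) + (3*s - 10).
Isolate Y and clear denominators.

Y(s) = (3*s^3 - 10*s^2 + 27*s - 87)/(s^4 - 4*s^3 + 7*s^2 - 36*s - 18)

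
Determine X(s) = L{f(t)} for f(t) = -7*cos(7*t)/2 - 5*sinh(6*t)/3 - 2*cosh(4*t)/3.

X(s) = -7*s/(2*(s^2 + 49)) - 2*s/(3*(s^2 - 16)) - 10/(s^2 - 36)

Apply the Laplace transform termwise.
(-2/3)·[L{cosh(4t)} = s/(s^2 - 16)]; (-5/3)·[L{sinh(6t)} = 6/(s^2 - 36)]; (-7/2)·[L{cos(7t)} = s/(s^2 + 49)].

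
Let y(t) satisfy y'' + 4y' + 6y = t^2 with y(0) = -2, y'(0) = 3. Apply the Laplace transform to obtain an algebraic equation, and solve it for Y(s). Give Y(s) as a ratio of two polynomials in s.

Transform both sides with L{·}.
The derivative rules (L{y''} = s^2 Y - s·y(0) - y'(0) and L{y'} = sY - y(0), with y(0) = -2, y'(0) = 3) turn the left side into (s^2 + 4*s + 6)Y - (-2*s - 5).
The right side is L{t^2} = 2/s^3.
So (s^2 + 4*s + 6)Y = 2/s^3 + (-2*s - 5).
Divide through and combine into a single rational function.

Y(s) = (-2*s^4 - 5*s^3 + 2)/(s^5 + 4*s^4 + 6*s^3)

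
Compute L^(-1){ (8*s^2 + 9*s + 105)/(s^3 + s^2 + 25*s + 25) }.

sin(5*t) + 4*cos(5*t) + 4*exp(-t)

Factor the denominator: s^3 + s^2 + 25*s + 25 = (s + 1)*(s^2 + 25).
Partial fraction decomposition gives [4/(s + 1)] + [4*s/(s^2 + 25)] + [5/(s^2 + 25)].
Invert each term: 4/(s + 1) ↔ 4e^(-t); 4·s/(s^2 + 25) ↔ 4cos(5t); 1·5/(s^2 + 25) ↔ sin(5t).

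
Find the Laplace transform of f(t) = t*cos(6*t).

L{cos(6t)} = s/(s^2 + 36).
Then apply L{t·g(t)} = -d/ds[G(s)] with G(s) = s/(s^2 + 36):
differentiating 1 time and applying the sign gives (s - 6)*(s + 6)/(s^2 + 36)^2.

(s - 6)*(s + 6)/(s^2 + 36)^2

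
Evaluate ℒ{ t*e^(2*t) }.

(s - 2)^(-2)

L{e^(2t)} = 1/(s - 2).
Then apply L{t·g(t)} = -d/ds[G(s)] with G(s) = 1/(s - 2):
differentiating 1 time and applying the sign gives (s - 2)^(-2).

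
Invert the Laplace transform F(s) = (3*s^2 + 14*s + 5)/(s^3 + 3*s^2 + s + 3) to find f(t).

Factor the denominator: s^3 + 3*s^2 + s + 3 = (s + 3)*(s^2 + 1).
Partial fraction decomposition gives [-1/(s + 3)] + [4*s/(s^2 + 1)] + [2/(s^2 + 1)].
Invert each term: -1/(s + 3) ↔ -e^(-3t); 4·s/(s^2 + 1) ↔ 4cos(t); 2·1/(s^2 + 1) ↔ 2sin(t).

f(t) = 2*sin(t) + 4*cos(t) - exp(-3*t)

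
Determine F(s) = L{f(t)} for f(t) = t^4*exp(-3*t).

L{t^4} = 4!/s^5 = 24/s^5.
By the first shifting theorem, multiplying by e^(-3t) replaces s with s + 3.

F(s) = 24/(s + 3)^5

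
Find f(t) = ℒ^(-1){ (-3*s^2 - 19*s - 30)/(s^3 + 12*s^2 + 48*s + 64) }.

Factor the denominator: s^3 + 12*s^2 + 48*s + 64 = (s + 4)^3.
Partial fraction decomposition gives [-3/(s + 4)] + [5/(s + 4)^2] + [-2/(s + 4)^3].
Invert each term: -3/(s + 4) ↔ -3e^(-4t); 5/(s + 4)^2 ↔ 5t·e^(-4t); -2/(s + 4)^3 ↔ (-1)t^2·e^(-4t).

f(t) = -t^2*exp(-4*t) + 5*t*exp(-4*t) - 3*exp(-4*t)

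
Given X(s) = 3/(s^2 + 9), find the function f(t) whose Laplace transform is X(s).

f(t) = sin(3*t)

Since L{sin(3t)} = 3/(s^2 + 9), the inverse is sin(3*t).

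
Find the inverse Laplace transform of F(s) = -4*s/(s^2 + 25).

-4*cos(5*t)

Since L{cos(5t)} = s/(s^2 + 25), the inverse is cos(5*t), scaled by -4.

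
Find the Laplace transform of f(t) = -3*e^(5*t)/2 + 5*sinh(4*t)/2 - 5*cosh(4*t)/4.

-5*s/(4*(s^2 - 16)) + 10/(s^2 - 16) - 3/(2*(s - 5))

Apply the Laplace transform termwise.
(-5/4)·[L{cosh(4t)} = s/(s^2 - 16)]; (5/2)·[L{sinh(4t)} = 4/(s^2 - 16)]; (-3/2)·[L{e^(5t)} = 1/(s - 5)].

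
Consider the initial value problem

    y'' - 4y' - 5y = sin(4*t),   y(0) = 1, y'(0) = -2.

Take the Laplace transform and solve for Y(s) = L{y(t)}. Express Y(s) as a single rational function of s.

Laplace-transform each side.
Using L{y''} = s^2 Y - s·y(0) - y'(0) and L{y'} = sY - y(0), with y(0) = 1, y'(0) = -2, the left side becomes (s^2 - 4*s - 5)Y - (s - 6).
The right side is L{sin(4*t)} = 4/(s^2 + 16).
So (s^2 - 4*s - 5)Y = 4/(s^2 + 16) + (s - 6).
Isolate Y and clear denominators.

Y(s) = (s^3 - 6*s^2 + 16*s - 92)/(s^4 - 4*s^3 + 11*s^2 - 64*s - 80)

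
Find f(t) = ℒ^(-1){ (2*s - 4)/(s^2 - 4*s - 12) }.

Factor the denominator: s^2 - 4*s - 12 = (s - 6)*(s + 2).
Partial fraction decomposition gives [1/(s - 6)] + [1/(s + 2)].
Invert each term: 1/(s - 6) ↔ e^(6t); 1/(s + 2) ↔ e^(-2t).

f(t) = exp(6*t) + exp(-2*t)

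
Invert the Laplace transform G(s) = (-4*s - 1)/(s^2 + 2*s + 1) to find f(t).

Factor the denominator: s^2 + 2*s + 1 = (s + 1)^2.
Partial fraction decomposition gives [-4/(s + 1)] + [3/(s + 1)^2].
Invert each term: -4/(s + 1) ↔ -4e^(-t); 3/(s + 1)^2 ↔ 3t·e^(-t).

f(t) = 3*t*exp(-t) - 4*exp(-t)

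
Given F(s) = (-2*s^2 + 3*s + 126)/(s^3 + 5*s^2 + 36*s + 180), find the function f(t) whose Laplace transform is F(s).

f(t) = 3*sin(6*t) - 3*cos(6*t) + exp(-5*t)

Factor the denominator: s^3 + 5*s^2 + 36*s + 180 = (s + 5)*(s^2 + 36).
Partial fraction decomposition gives [1/(s + 5)] + [-3*s/(s^2 + 36)] + [18/(s^2 + 36)].
Invert each term: 1/(s + 5) ↔ e^(-5t); -3·s/(s^2 + 36) ↔ -3cos(6t); 3·6/(s^2 + 36) ↔ 3sin(6t).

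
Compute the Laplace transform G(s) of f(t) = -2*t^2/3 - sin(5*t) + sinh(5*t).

Apply the Laplace transform termwise.
L{sinh(5t)} = 5/(s^2 - 25); (-1)·[L{sin(5t)} = 5/(s^2 + 25)]; (-2/3)·[L{t^2} = 2!/s^3 = 2/s^3].

G(s) = -5/(s^2 + 25) + 5/(s^2 - 25) - 4/(3*s^3)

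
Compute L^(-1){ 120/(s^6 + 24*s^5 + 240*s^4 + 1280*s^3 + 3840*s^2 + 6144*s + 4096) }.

Rewrite the denominator: s^6 + 24*s^5 + 240*s^4 + 1280*s^3 + 3840*s^2 + 6144*s + 4096 = (s + 4)^6.
The form in (s + 4) signals a first-shifting-theorem factor e^(-4t).
Since L{t^5} = 5!/s^6 = 120/s^6, the inverse is t^5*e^(-4*t).

t^5*exp(-4*t)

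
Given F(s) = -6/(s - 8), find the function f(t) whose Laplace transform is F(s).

Since L{e^(8t)} = 1/(s - 8), the inverse is e^(8*t), scaled by -6.

f(t) = -6*exp(8*t)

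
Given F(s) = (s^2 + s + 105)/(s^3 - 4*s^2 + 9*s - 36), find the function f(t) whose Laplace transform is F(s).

f(t) = 5*exp(4*t) - 5*sin(3*t) - 4*cos(3*t)

Factor the denominator: s^3 - 4*s^2 + 9*s - 36 = (s - 4)*(s^2 + 9).
Partial fraction decomposition gives [5/(s - 4)] + [-4*s/(s^2 + 9)] + [-15/(s^2 + 9)].
Invert each term: 5/(s - 4) ↔ 5e^(4t); -4·s/(s^2 + 9) ↔ -4cos(3t); -5·3/(s^2 + 9) ↔ -5sin(3t).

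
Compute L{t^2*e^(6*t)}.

2/(s - 6)^3

L{e^(6t)} = 1/(s - 6).
Then apply L{t^2·g(t)} = (-1)^2 d^2/ds^2[H(s)] with H(s) = 1/(s - 6):
differentiating 2 times and applying the sign gives 2/(s - 6)^3.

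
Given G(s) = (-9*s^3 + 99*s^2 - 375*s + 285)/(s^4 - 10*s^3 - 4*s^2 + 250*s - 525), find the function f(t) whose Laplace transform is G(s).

f(t) = -6*exp(7*t) + 6*exp(5*t) - 3*exp(3*t) - 6*exp(-5*t)

Factor the denominator: s^4 - 10*s^3 - 4*s^2 + 250*s - 525 = (s - 7)*(s - 5)*(s - 3)*(s + 5).
Partial fraction decomposition gives [6/(s - 5)] + [-3/(s - 3)] + [-6/(s - 7)] + [-6/(s + 5)].
Invert each term: 6/(s - 5) ↔ 6e^(5t); -3/(s - 3) ↔ -3e^(3t); -6/(s - 7) ↔ -6e^(7t); -6/(s + 5) ↔ -6e^(-5t).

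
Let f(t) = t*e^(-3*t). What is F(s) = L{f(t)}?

F(s) = (s + 3)^(-2)

L{e^(-3t)} = 1/(s + 3).
Then apply L{t·g(t)} = -d/ds[G(s)] with G(s) = 1/(s + 3):
differentiating 1 time and applying the sign gives (s + 3)^(-2).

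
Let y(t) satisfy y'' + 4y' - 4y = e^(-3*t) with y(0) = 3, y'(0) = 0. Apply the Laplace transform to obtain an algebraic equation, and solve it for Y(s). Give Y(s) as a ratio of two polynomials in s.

Apply the Laplace transform to the equation.
With L{y''} = s^2 Y - s·y(0) - y'(0) and L{y'} = sY - y(0), with y(0) = 3, y'(0) = 0: the LHS transforms to (s^2 + 4*s - 4)Y - (3*s + 12).
The right side is L{e^(-3*t)} = 1/(s + 3).
So (s^2 + 4*s - 4)Y = 1/(s + 3) + (3*s + 12).
Isolate Y and clear denominators.

Y(s) = (3*s^2 + 21*s + 37)/(s^3 + 7*s^2 + 8*s - 12)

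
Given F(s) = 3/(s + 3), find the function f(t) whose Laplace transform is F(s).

Since L{e^(-3t)} = 1/(s + 3), the inverse is e^(-3*t), scaled by 3.

f(t) = 3*exp(-3*t)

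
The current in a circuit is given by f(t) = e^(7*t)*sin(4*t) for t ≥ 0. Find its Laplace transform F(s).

F(s) = 4/((s - 7)^2 + 16)

L{sin(4t)} = 4/(s^2 + 16).
By the first shifting theorem, multiplying by e^(7t) replaces s with s - 7.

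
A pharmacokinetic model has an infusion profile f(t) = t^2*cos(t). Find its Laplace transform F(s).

F(s) = 2*s*(s^2 - 3)/(s^2 + 1)^3

L{cos(t)} = s/(s^2 + 1).
Then apply L{t^2·g(t)} = (-1)^2 d^2/ds^2[G(s)] with G(s) = s/(s^2 + 1):
differentiating 2 times and applying the sign gives 2*s*(s^2 - 3)/(s^2 + 1)^3.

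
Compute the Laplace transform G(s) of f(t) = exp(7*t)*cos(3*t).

G(s) = (s - 7)/((s - 7)^2 + 9)

L{cos(3t)} = s/(s^2 + 9).
By the first shifting theorem, multiplying by e^(7t) replaces s with s - 7.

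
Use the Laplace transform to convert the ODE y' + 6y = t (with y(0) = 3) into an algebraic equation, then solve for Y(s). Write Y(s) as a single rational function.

Take the Laplace transform of both sides.
The derivative rules (L{y'} = sY - y(0) = sY - 3) turn the left side into (s + 6)Y - (3).
The right side is L{t} = s^(-2).
So (s + 6)Y = s^(-2) + (3).
Divide through and combine into a single rational function.

Y(s) = (3*s^2 + 1)/(s^3 + 6*s^2)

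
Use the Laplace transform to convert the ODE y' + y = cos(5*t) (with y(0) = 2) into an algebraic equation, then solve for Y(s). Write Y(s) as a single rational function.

Laplace-transform each side.
Using L{y'} = sY - y(0) = sY - 2, the left side becomes (s + 1)Y - (2).
The right side is L{cos(5*t)} = s/(s^2 + 25).
So (s + 1)Y = s/(s^2 + 25) + (2).
Isolate Y and clear denominators.

Y(s) = (2*s^2 + s + 50)/(s^3 + s^2 + 25*s + 25)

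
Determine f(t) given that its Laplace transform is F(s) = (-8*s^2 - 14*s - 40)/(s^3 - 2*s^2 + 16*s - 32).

Factor the denominator: s^3 - 2*s^2 + 16*s - 32 = (s - 2)*(s^2 + 16).
Partial fraction decomposition gives [-5/(s - 2)] + [-3*s/(s^2 + 16)] + [-20/(s^2 + 16)].
Invert each term: -5/(s - 2) ↔ -5e^(2t); -3·s/(s^2 + 16) ↔ -3cos(4t); -5·4/(s^2 + 16) ↔ -5sin(4t).

f(t) = -5*exp(2*t) - 5*sin(4*t) - 3*cos(4*t)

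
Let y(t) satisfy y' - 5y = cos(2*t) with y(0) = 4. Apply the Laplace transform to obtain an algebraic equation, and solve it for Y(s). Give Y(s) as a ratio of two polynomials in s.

Transform both sides with L{·}.
With L{y'} = sY - y(0) = sY - 4: the LHS transforms to (s - 5)Y - (4).
The right side is L{cos(2*t)} = s/(s^2 + 4).
So (s - 5)Y = s/(s^2 + 4) + (4).
Solve for Y(s) and write it as one ratio of polynomials.

Y(s) = (4*s^2 + s + 16)/(s^3 - 5*s^2 + 4*s - 20)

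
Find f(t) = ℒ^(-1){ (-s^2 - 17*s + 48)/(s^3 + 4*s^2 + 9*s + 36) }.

Factor the denominator: s^3 + 4*s^2 + 9*s + 36 = (s + 4)*(s^2 + 9).
Partial fraction decomposition gives [4/(s + 4)] + [-5*s/(s^2 + 9)] + [3/(s^2 + 9)].
Invert each term: 4/(s + 4) ↔ 4e^(-4t); -5·s/(s^2 + 9) ↔ -5cos(3t); 1·3/(s^2 + 9) ↔ sin(3t).

f(t) = sin(3*t) - 5*cos(3*t) + 4*exp(-4*t)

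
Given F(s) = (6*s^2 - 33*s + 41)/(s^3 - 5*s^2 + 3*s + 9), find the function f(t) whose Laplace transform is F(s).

f(t) = -t*exp(3*t) + exp(3*t) + 5*exp(-t)

Factor the denominator: s^3 - 5*s^2 + 3*s + 9 = (s - 3)^2*(s + 1).
Partial fraction decomposition gives [1/(s - 3)] + [-1/(s - 3)^2] + [5/(s + 1)].
Invert each term: 1/(s - 3) ↔ e^(3t); -1/(s - 3)^2 ↔ -t·e^(3t); 5/(s + 1) ↔ 5e^(-t).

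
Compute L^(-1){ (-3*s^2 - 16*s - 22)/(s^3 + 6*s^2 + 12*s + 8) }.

-t^2*exp(-2*t) - 4*t*exp(-2*t) - 3*exp(-2*t)

Factor the denominator: s^3 + 6*s^2 + 12*s + 8 = (s + 2)^3.
Partial fraction decomposition gives [-3/(s + 2)] + [-4/(s + 2)^2] + [-2/(s + 2)^3].
Invert each term: -3/(s + 2) ↔ -3e^(-2t); -4/(s + 2)^2 ↔ -4t·e^(-2t); -2/(s + 2)^3 ↔ (-1)t^2·e^(-2t).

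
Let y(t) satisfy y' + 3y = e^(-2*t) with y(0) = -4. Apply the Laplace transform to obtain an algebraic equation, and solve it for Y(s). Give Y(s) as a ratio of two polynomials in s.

Apply the Laplace transform to the equation.
With L{y'} = sY - y(0) = sY - (-4): the LHS transforms to (s + 3)Y - (-4).
The right side is L{e^(-2*t)} = 1/(s + 2).
So (s + 3)Y = 1/(s + 2) + (-4).
Divide through and combine into a single rational function.

Y(s) = (-4*s - 7)/(s^2 + 5*s + 6)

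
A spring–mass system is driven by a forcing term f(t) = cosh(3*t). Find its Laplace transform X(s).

X(s) = s/(s^2 - 9)

L{cosh(3t)} = s/(s^2 - 9).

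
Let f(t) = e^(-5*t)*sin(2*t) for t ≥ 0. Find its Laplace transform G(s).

L{sin(2t)} = 2/(s^2 + 4).
By the first shifting theorem, multiplying by e^(-5t) replaces s with s + 5.

G(s) = 2/((s + 5)^2 + 4)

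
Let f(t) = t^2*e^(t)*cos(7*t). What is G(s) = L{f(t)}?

L{cos(7t)} = s/(s^2 + 49).
Multiplying by e^(t) shifts s → s - 1, so L{e^(t)*cos(7*t)} = (s - 1)/((s - 1)^2 + 49).
Then apply L{t^2·g(t)} = (-1)^2 d^2/ds^2[H(s)] with H(s) = (s - 1)/((s - 1)^2 + 49):
differentiating 2 times and applying the sign gives 2*(s - 1)*(s^2 - 2*s - 146)/(s^2 - 2*s + 50)^3.

G(s) = 2*(s - 1)*(s^2 - 2*s - 146)/(s^2 - 2*s + 50)^3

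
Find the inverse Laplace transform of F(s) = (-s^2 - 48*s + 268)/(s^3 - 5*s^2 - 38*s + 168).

Factor the denominator: s^3 - 5*s^2 - 38*s + 168 = (s - 7)*(s - 4)*(s + 6).
Partial fraction decomposition gives [-3/(s - 7)] + [4/(s + 6)] + [-2/(s - 4)].
Invert each term: -3/(s - 7) ↔ -3e^(7t); 4/(s + 6) ↔ 4e^(-6t); -2/(s - 4) ↔ -2e^(4t).

-3*exp(7*t) - 2*exp(4*t) + 4*exp(-6*t)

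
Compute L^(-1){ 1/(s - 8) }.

Since L{e^(8t)} = 1/(s - 8), the inverse is e^(8*t).

exp(8*t)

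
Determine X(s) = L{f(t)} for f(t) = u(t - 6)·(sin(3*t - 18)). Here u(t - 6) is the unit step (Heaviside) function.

By the second shifting theorem, L{u(t - c)·g(t - c)} = e^(-cs)·G(s) with c = 6 and G(s) = L{g(t)}.
L{sin(3t)} = 3/(s^2 + 9).

X(s) = 3*exp(-6*s)/(s^2 + 9)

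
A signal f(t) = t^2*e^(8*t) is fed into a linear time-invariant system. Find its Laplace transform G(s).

G(s) = 2/(s - 8)^3

L{t^2} = 2!/s^3 = 2/s^3.
By the first shifting theorem, multiplying by e^(8t) replaces s with s - 8.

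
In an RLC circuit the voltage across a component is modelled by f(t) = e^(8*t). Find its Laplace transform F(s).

F(s) = 1/(s - 8)

L{1} = 1/s.
By the first shifting theorem, multiplying by e^(8t) replaces s with s - 8.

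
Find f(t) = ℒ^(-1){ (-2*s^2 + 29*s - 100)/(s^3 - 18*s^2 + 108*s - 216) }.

f(t) = t^2*exp(6*t) + 5*t*exp(6*t) - 2*exp(6*t)

Factor the denominator: s^3 - 18*s^2 + 108*s - 216 = (s - 6)^3.
Partial fraction decomposition gives [-2/(s - 6)] + [5/(s - 6)^2] + [2/(s - 6)^3].
Invert each term: -2/(s - 6) ↔ -2e^(6t); 5/(s - 6)^2 ↔ 5t·e^(6t); 2/(s - 6)^3 ↔ (1)t^2·e^(6t).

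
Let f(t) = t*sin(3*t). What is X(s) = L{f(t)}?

X(s) = 6*s/(s^2 + 9)^2

L{sin(3t)} = 3/(s^2 + 9).
Then apply L{t·g(t)} = -d/ds[G(s)] with G(s) = 3/(s^2 + 9):
differentiating 1 time and applying the sign gives 6*s/(s^2 + 9)^2.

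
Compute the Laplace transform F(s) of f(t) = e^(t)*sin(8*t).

F(s) = 8/((s - 1)^2 + 64)

L{sin(8t)} = 8/(s^2 + 64).
By the first shifting theorem, multiplying by e^(t) replaces s with s - 1.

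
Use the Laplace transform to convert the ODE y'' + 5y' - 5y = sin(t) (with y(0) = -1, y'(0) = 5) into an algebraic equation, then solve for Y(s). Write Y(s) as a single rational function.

Y(s) = (-s^3 - s + 1)/(s^4 + 5*s^3 - 4*s^2 + 5*s - 5)

Take the Laplace transform of both sides.
Using L{y''} = s^2 Y - s·y(0) - y'(0) and L{y'} = sY - y(0), with y(0) = -1, y'(0) = 5, the left side becomes (s^2 + 5*s - 5)Y - (-s).
The right side is L{sin(t)} = 1/(s^2 + 1).
So (s^2 + 5*s - 5)Y = 1/(s^2 + 1) + (-s).
Divide through and combine into a single rational function.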